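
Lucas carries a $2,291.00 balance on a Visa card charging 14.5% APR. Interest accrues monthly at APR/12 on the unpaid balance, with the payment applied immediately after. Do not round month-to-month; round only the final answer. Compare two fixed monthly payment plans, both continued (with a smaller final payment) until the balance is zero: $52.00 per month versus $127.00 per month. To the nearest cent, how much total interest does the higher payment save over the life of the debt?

$690.74

Monthly rate r = 14.5%/12 = 1.20833% = 0.0120833.
At $52.00/mo: n = ⌈−ln(1 − rB₀/P)/ln(1+r)⌉ = 64 payments (last $14.68); total interest = total paid − $2,291.00 = $999.68.
At $127.00/mo: 21 payments (last $59.94); total interest $308.94.
Interest saved = $999.68 − $308.94 = $690.74.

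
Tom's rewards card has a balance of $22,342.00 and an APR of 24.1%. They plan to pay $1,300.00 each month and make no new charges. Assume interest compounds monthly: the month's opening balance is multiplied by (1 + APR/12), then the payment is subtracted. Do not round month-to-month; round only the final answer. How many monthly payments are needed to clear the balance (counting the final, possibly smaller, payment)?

Monthly rate r = 24.1%/12 = 2.00833% = 0.0200833.
Recurrence: B ← B·(1+r) − $1,300.00.
Month 1: interest $448.70; balance after payment $21,490.70.
Month 2: interest $431.60; balance after payment $20,622.31.
Closed form: n = −ln(1 − rB₀/P)/ln(1+r) = −ln(0.65484)/ln(1.02008) ≈ 21.291, so the balance reaches zero during payment 22.

22 months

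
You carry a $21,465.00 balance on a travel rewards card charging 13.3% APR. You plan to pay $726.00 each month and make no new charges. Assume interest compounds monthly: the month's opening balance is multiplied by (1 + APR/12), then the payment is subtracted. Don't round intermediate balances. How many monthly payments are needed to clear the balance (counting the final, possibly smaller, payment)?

Monthly rate r = 13.3%/12 = 1.10833% = 0.0110833.
Recurrence: B ← B·(1+r) − $726.00.
Month 1: interest $237.90; balance after payment $20,976.90.
Month 2: interest $232.49; balance after payment $20,483.40.
Closed form: n = −ln(1 − rB₀/P)/ln(1+r) = −ln(0.67231)/ln(1.01108) ≈ 36.021, so the balance reaches zero during payment 37.

37 months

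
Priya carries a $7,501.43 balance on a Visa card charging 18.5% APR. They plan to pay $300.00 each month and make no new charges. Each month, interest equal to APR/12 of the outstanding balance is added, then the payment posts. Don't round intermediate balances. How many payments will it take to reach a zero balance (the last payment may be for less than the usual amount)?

Monthly rate r = 18.5%/12 = 1.54167% = 0.0154167.
Recurrence: B ← B·(1+r) − $300.00.
Month 1: interest $115.65; balance after payment $7,317.08.
Month 2: interest $112.80; balance after payment $7,129.88.
Closed form: n = −ln(1 − rB₀/P)/ln(1+r) = −ln(0.61451)/ln(1.01542) ≈ 31.828, so the balance reaches zero during payment 32.

32 payments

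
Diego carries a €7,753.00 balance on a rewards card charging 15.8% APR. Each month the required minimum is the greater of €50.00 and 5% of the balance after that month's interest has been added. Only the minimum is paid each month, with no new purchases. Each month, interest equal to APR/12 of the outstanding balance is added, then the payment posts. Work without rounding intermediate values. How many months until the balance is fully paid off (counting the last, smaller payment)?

77 months

Monthly rate r = 15.8%/12 = 1.31667% = 0.0131667.
While 5% of the post-interest balance exceeds €50.00, each month B ← (B·(1+r))·(1 − 0.05), i.e. B shrinks by the factor (1+r)·0.95 = 0.96251.
This holds for months 1–54. Entering month 55 the balance is €984.72; 5% of the post-interest balance is now below €50.00, so the flat €50.00 minimum applies from here.
From month 55 a fixed €50.00 at rate r clears €984.72 in 23 more payments. Total: 54 + 23 = 77 months.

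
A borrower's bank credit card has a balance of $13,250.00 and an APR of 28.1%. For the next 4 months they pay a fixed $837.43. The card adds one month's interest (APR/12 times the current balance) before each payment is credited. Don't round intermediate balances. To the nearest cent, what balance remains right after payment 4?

$11,066.13

Monthly rate r = 28.1%/12 = 2.34167% = 0.0234167.
Each month: B ← B·(1+r) − $837.43.
Month 1: interest $310.27; balance after payment $12,722.84.
Month 2: interest $297.93; balance after payment $12,183.34.
Month 3: interest $285.29; balance after payment $11,631.20.
Month 4: interest $272.36; balance after payment $11,066.13.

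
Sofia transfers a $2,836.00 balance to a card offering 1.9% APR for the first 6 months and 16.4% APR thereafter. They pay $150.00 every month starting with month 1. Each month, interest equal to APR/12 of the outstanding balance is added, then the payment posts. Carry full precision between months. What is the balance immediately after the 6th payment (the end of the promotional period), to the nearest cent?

Promo months 1–6 at r₀ = 1.9%/12 = 0.00158333; months 7+ at r₁ = 16.4%/12 = 0.0136667.
After month 6: iterate B ← B·(1+r₀) − $150.00 for 6 months → $1,959.48.

$1,959.48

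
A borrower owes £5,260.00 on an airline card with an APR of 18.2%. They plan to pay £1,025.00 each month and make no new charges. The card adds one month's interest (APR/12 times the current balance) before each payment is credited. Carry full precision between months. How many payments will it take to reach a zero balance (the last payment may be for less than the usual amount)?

Monthly rate r = 18.2%/12 = 1.51667% = 0.0151667.
Recurrence: B ← B·(1+r) − £1,025.00.
Month 1: interest £79.78; balance after payment £4,314.78.
Month 2: interest £65.44; balance after payment £3,355.22.
Month 3: interest £50.89; balance after payment £2,381.10.
Month 4: interest £36.11; balance after payment £1,392.22.
Month 5: interest £21.12; balance after payment £388.33.
Month 6: interest £5.89; balance after payment £0.00.

6 payments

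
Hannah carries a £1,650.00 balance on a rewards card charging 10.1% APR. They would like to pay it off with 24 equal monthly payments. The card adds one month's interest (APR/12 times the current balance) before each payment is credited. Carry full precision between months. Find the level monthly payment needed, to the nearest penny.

£76.22

Monthly rate r = 10.1%/12 = 0.841667% = 0.00841667.
Level-payment amortization: P = B₀·r / (1 − (1+r)^(−n)) = 1650.00·0.00841667 / (1 − 1.00842^(−24)).
Denominator 1 − (1+r)^(−24) = 0.182214054.
P = 13.8875 / 0.182214054 ≈ 76.22.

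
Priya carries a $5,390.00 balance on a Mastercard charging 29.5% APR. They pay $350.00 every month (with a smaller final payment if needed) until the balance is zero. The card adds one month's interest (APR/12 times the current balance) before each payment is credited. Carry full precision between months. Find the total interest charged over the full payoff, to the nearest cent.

Monthly rate r = 29.5%/12 = 2.45833% = 0.0245833.
Payoff takes n = ⌈−ln(1 − rB₀/P)/ln(1+r)⌉ = ⌈19.590⌉ = 20 payments; the last is $207.39.
Total paid = 19·$350.00 + $207.39 = $6,857.39.
Total interest = total paid − principal = $6,857.39 − $5,390.00 = $1,467.39.

$1,467.39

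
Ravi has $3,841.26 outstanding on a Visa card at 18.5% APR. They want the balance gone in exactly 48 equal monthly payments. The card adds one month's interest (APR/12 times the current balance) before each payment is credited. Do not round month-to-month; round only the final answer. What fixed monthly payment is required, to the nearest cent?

Monthly rate r = 18.5%/12 = 1.54167% = 0.0154167.
Level-payment amortization: P = B₀·r / (1 − (1+r)^(−n)) = 3841.26·0.0154167 / (1 − 1.01542^(−48)).
Denominator 1 − (1+r)^(−48) = 0.52018458.
P = 59.2194 / 0.52018458 ≈ 113.84.

$113.84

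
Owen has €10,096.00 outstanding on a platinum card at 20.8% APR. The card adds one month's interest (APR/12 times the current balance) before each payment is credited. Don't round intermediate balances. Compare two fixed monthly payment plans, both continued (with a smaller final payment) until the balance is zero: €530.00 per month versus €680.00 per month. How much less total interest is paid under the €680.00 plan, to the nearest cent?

€586.22

Monthly rate r = 20.8%/12 = 1.73333% = 0.0173333.
At €530.00/mo: n = ⌈−ln(1 − rB₀/P)/ln(1+r)⌉ = 24 payments (last €170.64); total interest = total paid − €10,096.00 = €2,264.64.
At €680.00/mo: 18 payments (last €214.42); total interest €1,678.42.
Interest saved = €2,264.64 − €1,678.42 = €586.22.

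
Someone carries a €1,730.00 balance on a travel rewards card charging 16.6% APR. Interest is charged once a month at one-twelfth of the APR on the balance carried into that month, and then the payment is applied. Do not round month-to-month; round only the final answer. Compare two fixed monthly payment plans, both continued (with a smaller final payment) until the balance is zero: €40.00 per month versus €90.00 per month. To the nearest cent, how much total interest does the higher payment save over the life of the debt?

Monthly rate r = 16.6%/12 = 1.38333% = 0.0138333.
At €40.00/mo: n = ⌈−ln(1 − rB₀/P)/ln(1+r)⌉ = 67 payments (last €15.46); total interest = total paid − €1,730.00 = €925.46.
At €90.00/mo: 23 payments (last €45.18); total interest €295.18.
Interest saved = €925.46 − €295.18 = €630.28.

€630.28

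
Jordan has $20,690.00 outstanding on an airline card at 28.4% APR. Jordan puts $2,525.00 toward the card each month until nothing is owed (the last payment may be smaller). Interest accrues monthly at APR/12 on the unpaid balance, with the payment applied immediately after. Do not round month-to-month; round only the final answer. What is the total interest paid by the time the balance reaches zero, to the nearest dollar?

$2,586

Monthly rate r = 28.4%/12 = 2.36667% = 0.0236667.
Payoff takes n = ⌈−ln(1 − rB₀/P)/ln(1+r)⌉ = ⌈9.216⌉ = 10 payments; the last is $551.37.
Total paid = 9·$2,525.00 + $551.37 = $23,276.37.
Total interest = total paid − principal = $23,276.37 − $20,690.00 = $2,586.37.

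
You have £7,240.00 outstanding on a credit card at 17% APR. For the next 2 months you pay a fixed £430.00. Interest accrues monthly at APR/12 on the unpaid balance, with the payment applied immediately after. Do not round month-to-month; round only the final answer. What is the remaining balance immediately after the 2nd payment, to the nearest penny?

Monthly rate r = 17%/12 = 1.41667% = 0.0141667.
Each month: B ← B·(1+r) − £430.00.
Month 1: interest £102.57; balance after payment £6,912.57.
Month 2: interest £97.93; balance after payment £6,580.49.

£6,580.49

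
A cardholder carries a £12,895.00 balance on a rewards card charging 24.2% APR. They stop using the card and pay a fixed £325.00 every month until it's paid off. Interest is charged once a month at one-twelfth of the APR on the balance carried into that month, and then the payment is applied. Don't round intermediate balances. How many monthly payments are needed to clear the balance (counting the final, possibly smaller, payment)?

81 months

Monthly rate r = 24.2%/12 = 2.01667% = 0.0201667.
Recurrence: B ← B·(1+r) − £325.00.
Month 1: interest £260.05; balance after payment £12,830.05.
Month 2: interest £258.74; balance after payment £12,763.79.
Closed form: n = −ln(1 − rB₀/P)/ln(1+r) = −ln(0.19985)/ln(1.02017) ≈ 80.647, so the balance reaches zero during payment 81.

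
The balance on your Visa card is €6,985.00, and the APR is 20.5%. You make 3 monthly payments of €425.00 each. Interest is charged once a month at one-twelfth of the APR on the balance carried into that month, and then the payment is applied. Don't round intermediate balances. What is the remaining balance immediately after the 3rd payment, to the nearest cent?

Monthly rate r = 20.5%/12 = 1.70833% = 0.0170833.
Each month: B ← B·(1+r) − €425.00.
Month 1: interest €119.33; balance after payment €6,679.33.
Month 2: interest €114.11; balance after payment €6,368.43.
Month 3: interest €108.79; balance after payment €6,052.23.

€6,052.23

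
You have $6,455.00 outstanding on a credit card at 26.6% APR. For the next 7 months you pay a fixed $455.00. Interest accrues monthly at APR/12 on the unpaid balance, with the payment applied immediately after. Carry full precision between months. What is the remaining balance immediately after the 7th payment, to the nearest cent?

$4,120.92

Monthly rate r = 26.6%/12 = 2.21667% = 0.0221667.
Each month: B ← B·(1+r) − $455.00.
Month 1: interest $143.09; balance after payment $6,143.09.
Month 2: interest $136.17; balance after payment $5,824.26.
Month 3: interest $129.10; balance after payment $5,498.36.
Month 4: interest $121.88; balance after payment $5,165.24.
Month 5: interest $114.50; balance after payment $4,824.74.
Month 6: interest $106.95; balance after payment $4,476.69.
Month 7: interest $99.23; balance after payment $4,120.92.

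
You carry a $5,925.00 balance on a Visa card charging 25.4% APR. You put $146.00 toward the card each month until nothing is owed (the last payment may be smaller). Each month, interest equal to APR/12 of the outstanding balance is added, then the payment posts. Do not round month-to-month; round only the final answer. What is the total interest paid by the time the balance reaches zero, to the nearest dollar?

$7,730

Monthly rate r = 25.4%/12 = 2.11667% = 0.0211667.
Payoff takes n = ⌈−ln(1 − rB₀/P)/ln(1+r)⌉ = ⌈93.524⌉ = 94 payments; the last is $76.82.
Total paid = 93·$146.00 + $76.82 = $13,654.82.
Total interest = total paid − principal = $13,654.82 − $5,925.00 = $7,729.82.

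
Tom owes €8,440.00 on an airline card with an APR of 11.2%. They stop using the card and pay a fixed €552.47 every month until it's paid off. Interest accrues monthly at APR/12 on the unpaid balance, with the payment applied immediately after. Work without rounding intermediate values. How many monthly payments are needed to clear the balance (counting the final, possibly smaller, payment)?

17 months

Monthly rate r = 11.2%/12 = 0.933333% = 0.00933333.
Recurrence: B ← B·(1+r) − €552.47.
Month 1: interest €78.77; balance after payment €7,966.30.
Month 2: interest €74.35; balance after payment €7,488.19.
Closed form: n = −ln(1 − rB₀/P)/ln(1+r) = −ln(0.85742)/ln(1.00933) ≈ 16.559, so the balance reaches zero during payment 17.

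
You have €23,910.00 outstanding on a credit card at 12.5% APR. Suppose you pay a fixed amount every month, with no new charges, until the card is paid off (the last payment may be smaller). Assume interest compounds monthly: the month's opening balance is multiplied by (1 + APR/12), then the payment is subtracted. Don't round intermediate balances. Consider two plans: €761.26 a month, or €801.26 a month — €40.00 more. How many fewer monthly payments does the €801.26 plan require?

Monthly rate r = 12.5%/12 = 1.04167% = 0.0104167.
At €761.26/mo: n = ⌈−ln(1 − rB₀/P)/ln(1+r)⌉ = 39 payments (last €182.81); total interest = total paid − €23,910.00 = €5,200.69.
At €801.26/mo: 36 payments (last €741.19); total interest €4,875.29.
Payments saved = 39 − 36 = 3.

3 fewer payments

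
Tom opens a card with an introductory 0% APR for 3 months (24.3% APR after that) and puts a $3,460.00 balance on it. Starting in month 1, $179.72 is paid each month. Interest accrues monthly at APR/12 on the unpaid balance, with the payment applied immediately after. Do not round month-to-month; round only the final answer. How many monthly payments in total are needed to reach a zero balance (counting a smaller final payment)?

Promo months 1–3 at r₀ = 0%/12 = 0; months 4+ at r₁ = 24.3%/12 = 0.02025.
After month 3 (no interest yet): B = $3,460.00 − 3·$179.72 = $2,920.84.
Then at r₁ with $179.72/mo: n₂ = −ln(1 − r₁·B/P)/ln(1+r₁) ≈ 19.91 → 20 more payments.

23 payments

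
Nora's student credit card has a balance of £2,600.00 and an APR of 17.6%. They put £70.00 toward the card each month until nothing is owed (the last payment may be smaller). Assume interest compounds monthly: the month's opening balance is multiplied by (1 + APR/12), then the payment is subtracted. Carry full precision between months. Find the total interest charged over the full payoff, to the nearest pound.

£1,183

Monthly rate r = 17.6%/12 = 1.46667% = 0.0146667.
Payoff takes n = ⌈−ln(1 − rB₀/P)/ln(1+r)⌉ = ⌈54.047⌉ = 55 payments; the last is £3.32.
Total paid = 54·£70.00 + £3.32 = £3,783.32.
Total interest = total paid − principal = £3,783.32 − £2,600.00 = £1,183.32.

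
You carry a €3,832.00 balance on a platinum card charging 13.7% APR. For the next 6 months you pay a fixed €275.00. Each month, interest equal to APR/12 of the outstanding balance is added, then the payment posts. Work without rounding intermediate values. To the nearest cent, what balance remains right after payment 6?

€2,404.28

Monthly rate r = 13.7%/12 = 1.14167% = 0.0114167.
Each month: B ← B·(1+r) − €275.00.
Month 1: interest €43.75; balance after payment €3,600.75.
Month 2: interest €41.11; balance after payment €3,366.86.
Month 3: interest €38.44; balance after payment €3,130.30.
Month 4: interest €35.74; balance after payment €2,891.03.
Month 5: interest €33.01; balance after payment €2,649.04.
Month 6: interest €30.24; balance after payment €2,404.28.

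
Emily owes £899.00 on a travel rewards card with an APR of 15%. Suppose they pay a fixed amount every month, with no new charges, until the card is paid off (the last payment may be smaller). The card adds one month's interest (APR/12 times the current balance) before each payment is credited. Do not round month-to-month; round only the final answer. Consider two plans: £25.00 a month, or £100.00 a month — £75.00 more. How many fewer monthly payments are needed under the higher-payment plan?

Monthly rate r = 15%/12 = 1.25% = 0.0125.
At £25.00/mo: n = ⌈−ln(1 − rB₀/P)/ln(1+r)⌉ = 49 payments (last £1.31); total interest = total paid − £899.00 = £302.31.
At £100.00/mo: 10 payments (last £59.74); total interest £60.74.
Payments saved = 49 − 10 = 39.

39 fewer payments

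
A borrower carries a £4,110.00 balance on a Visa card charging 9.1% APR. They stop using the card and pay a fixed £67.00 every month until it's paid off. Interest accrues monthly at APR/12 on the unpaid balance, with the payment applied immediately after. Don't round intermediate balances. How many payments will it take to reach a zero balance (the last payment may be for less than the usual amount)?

Monthly rate r = 9.1%/12 = 0.758333% = 0.00758333.
Recurrence: B ← B·(1+r) − £67.00.
Month 1: interest £31.17; balance after payment £4,074.17.
Month 2: interest £30.90; balance after payment £4,038.06.
Closed form: n = −ln(1 − rB₀/P)/ln(1+r) = −ln(0.53481)/ln(1.00758) ≈ 82.841, so the balance reaches zero during payment 83.

83 months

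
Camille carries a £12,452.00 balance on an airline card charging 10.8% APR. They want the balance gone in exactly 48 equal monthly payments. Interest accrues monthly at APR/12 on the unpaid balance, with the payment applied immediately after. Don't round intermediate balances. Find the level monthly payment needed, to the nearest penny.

Monthly rate r = 10.8%/12 = 0.9% = 0.009.
Level-payment amortization: P = B₀·r / (1 − (1+r)^(−n)) = 12452.00·0.009 / (1 − 1.009^(−48)).
Denominator 1 − (1+r)^(−48) = 0.349534869.
P = 112.068 / 0.349534869 ≈ 320.62.

£320.62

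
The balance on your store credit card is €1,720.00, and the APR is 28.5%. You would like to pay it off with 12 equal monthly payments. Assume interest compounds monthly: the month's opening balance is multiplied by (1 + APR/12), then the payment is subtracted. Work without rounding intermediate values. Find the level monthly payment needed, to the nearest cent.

Monthly rate r = 28.5%/12 = 2.375% = 0.02375.
Level-payment amortization: P = B₀·r / (1 − (1+r)^(−n)) = 1720.00·0.02375 / (1 − 1.02375^(−12)).
Denominator 1 − (1+r)^(−12) = 0.245476062.
P = 40.85 / 0.245476062 ≈ 166.41.

€166.41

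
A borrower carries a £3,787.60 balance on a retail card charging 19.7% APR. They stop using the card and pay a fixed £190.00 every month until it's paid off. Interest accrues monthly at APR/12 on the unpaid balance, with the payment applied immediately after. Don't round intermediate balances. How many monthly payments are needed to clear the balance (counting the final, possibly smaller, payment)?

25 months

Monthly rate r = 19.7%/12 = 1.64167% = 0.0164167.
Recurrence: B ← B·(1+r) − £190.00.
Month 1: interest £62.18; balance after payment £3,659.78.
Month 2: interest £60.08; balance after payment £3,529.86.
Closed form: n = −ln(1 − rB₀/P)/ln(1+r) = −ln(0.67274)/ln(1.01642) ≈ 24.344, so the balance reaches zero during payment 25.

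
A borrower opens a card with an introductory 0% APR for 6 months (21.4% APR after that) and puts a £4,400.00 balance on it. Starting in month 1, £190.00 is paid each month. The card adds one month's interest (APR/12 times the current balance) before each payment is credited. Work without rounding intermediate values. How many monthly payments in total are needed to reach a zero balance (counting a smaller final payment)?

Promo months 1–6 at r₀ = 0%/12 = 0; months 7+ at r₁ = 21.4%/12 = 0.0178333.
After month 6 (no interest yet): B = £4,400.00 − 6·£190.00 = £3,260.00.
Then at r₁ with £190.00/mo: n₂ = −ln(1 − r₁·B/P)/ln(1+r₁) ≈ 20.66 → 21 more payments.

27 payments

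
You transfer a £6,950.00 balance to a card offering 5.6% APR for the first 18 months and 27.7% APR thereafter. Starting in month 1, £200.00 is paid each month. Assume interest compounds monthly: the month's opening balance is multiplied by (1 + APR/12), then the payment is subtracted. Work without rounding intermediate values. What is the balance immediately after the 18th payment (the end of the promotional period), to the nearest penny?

£3,811.13

Promo months 1–18 at r₀ = 5.6%/12 = 0.00466667; months 19+ at r₁ = 27.7%/12 = 0.0230833.
After month 18: iterate B ← B·(1+r₀) − £200.00 for 18 months → £3,811.13.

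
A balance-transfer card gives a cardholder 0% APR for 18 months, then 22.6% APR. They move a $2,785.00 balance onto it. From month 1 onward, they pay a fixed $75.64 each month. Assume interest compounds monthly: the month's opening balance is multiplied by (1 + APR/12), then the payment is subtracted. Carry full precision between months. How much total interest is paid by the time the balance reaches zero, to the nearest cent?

Promo months 1–18 at r₀ = 0%/12 = 0; months 19+ at r₁ = 22.6%/12 = 0.0188333.
After month 18 (no interest yet): B = $2,785.00 − 18·$75.64 = $1,423.48.
Then at r₁ with $75.64/mo: n₂ = −ln(1 − r₁·B/P)/ln(1+r₁) ≈ 23.45 → 24 more payments.
Total paid = 41·$75.64 + $34.55 = $3,135.79; interest = $3,135.79 − $2,785.00 = $350.79.

$350.79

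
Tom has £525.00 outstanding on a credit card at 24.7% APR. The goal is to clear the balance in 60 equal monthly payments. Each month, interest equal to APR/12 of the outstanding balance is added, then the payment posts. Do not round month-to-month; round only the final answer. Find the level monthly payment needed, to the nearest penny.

Monthly rate r = 24.7%/12 = 2.05833% = 0.0205833.
Level-payment amortization: P = B₀·r / (1 − (1+r)^(−n)) = 525.00·0.0205833 / (1 − 1.02058^(−60)).
Denominator 1 − (1+r)^(−60) = 0.705495665.
P = 10.8062 / 0.705495665 ≈ 15.32.

£15.32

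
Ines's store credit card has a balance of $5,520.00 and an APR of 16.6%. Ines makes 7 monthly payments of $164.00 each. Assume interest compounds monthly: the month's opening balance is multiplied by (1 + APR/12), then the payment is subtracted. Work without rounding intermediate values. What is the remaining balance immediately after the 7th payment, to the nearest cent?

$4,880.47

Monthly rate r = 16.6%/12 = 1.38333% = 0.0138333.
Each month: B ← B·(1+r) − $164.00.
Month 1: interest $76.36; balance after payment $5,432.36.
Month 2: interest $75.15; balance after payment $5,343.51.
Month 3: interest $73.92; balance after payment $5,253.43.
Month 4: interest $72.67; balance after payment $5,162.10.
Month 5: interest $71.41; balance after payment $5,069.51.
Month 6: interest $70.13; balance after payment $4,975.64.
Month 7: interest $68.83; balance after payment $4,880.47.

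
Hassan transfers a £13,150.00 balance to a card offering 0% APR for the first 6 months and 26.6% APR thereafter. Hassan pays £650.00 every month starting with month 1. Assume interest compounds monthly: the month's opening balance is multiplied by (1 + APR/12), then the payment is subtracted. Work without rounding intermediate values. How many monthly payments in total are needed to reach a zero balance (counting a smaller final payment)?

Promo months 1–6 at r₀ = 0%/12 = 0; months 7+ at r₁ = 26.6%/12 = 0.0221667.
After month 6 (no interest yet): B = £13,150.00 − 6·£650.00 = £9,250.00.
Then at r₁ with £650.00/mo: n₂ = −ln(1 − r₁·B/P)/ln(1+r₁) ≈ 17.29 → 18 more payments.

24 payments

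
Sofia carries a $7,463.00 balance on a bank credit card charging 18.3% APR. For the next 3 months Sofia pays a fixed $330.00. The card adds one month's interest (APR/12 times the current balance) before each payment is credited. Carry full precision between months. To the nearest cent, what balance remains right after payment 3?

Monthly rate r = 18.3%/12 = 1.525% = 0.01525.
Each month: B ← B·(1+r) − $330.00.
Month 1: interest $113.81; balance after payment $7,246.81.
Month 2: interest $110.51; balance after payment $7,027.32.
Month 3: interest $107.17; balance after payment $6,804.49.

$6,804.49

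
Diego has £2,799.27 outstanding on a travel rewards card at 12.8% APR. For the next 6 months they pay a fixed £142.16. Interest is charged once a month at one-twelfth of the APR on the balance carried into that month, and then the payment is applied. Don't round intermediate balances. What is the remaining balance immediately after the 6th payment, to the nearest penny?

Monthly rate r = 12.8%/12 = 1.06667% = 0.0106667.
Each month: B ← B·(1+r) − £142.16.
Month 1: interest £29.86; balance after payment £2,686.97.
Month 2: interest £28.66; balance after payment £2,573.47.
Month 3: interest £27.45; balance after payment £2,458.76.
Month 4: interest £26.23; balance after payment £2,342.83.
Month 5: interest £24.99; balance after payment £2,225.66.
Month 6: interest £23.74; balance after payment £2,107.24.

£2,107.24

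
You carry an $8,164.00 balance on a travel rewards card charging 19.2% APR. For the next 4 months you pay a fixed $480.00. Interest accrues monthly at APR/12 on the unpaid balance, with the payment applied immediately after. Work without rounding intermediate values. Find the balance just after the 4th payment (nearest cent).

$6,732.60

Monthly rate r = 19.2%/12 = 1.6% = 0.016.
Each month: B ← B·(1+r) − $480.00.
Month 1: interest $130.62; balance after payment $7,814.62.
Month 2: interest $125.03; balance after payment $7,459.66.
Month 3: interest $119.35; balance after payment $7,099.01.
Month 4: interest $113.58; balance after payment $6,732.60.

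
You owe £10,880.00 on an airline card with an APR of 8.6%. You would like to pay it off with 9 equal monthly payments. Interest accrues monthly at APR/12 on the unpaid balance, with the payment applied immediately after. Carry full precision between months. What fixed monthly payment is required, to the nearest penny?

Monthly rate r = 8.6%/12 = 0.716667% = 0.00716667.
Level-payment amortization: P = B₀·r / (1 − (1+r)^(−n)) = 10880.00·0.00716667 / (1 − 1.00717^(−9)).
Denominator 1 − (1+r)^(−9) = 0.0622482027.
P = 77.9733 / 0.0622482027 ≈ 1252.62.

£1,252.62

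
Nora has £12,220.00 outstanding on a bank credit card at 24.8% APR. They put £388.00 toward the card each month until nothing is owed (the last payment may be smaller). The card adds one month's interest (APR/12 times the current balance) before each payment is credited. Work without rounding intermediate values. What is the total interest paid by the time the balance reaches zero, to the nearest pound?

Monthly rate r = 24.8%/12 = 2.06667% = 0.0206667.
Payoff takes n = ⌈−ln(1 − rB₀/P)/ln(1+r)⌉ = ⌈51.446⌉ = 52 payments; the last is £174.00.
Total paid = 51·£388.00 + £174.00 = £19,962.00.
Total interest = total paid − principal = £19,962.00 − £12,220.00 = £7,742.00.

£7,742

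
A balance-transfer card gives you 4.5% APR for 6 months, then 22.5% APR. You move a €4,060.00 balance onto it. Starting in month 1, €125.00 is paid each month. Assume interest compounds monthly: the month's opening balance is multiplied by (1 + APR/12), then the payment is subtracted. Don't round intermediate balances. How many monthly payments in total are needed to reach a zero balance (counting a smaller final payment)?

45 payments

Promo months 1–6 at r₀ = 4.5%/12 = 0.00375; months 7+ at r₁ = 22.5%/12 = 0.01875.
After month 6: iterate B ← B·(1+r₀) − €125.00 for 6 months → €3,395.14.
Then at r₁ with €125.00/mo: n₂ = −ln(1 − r₁·B/P)/ln(1+r₁) ≈ 38.32 → 39 more payments.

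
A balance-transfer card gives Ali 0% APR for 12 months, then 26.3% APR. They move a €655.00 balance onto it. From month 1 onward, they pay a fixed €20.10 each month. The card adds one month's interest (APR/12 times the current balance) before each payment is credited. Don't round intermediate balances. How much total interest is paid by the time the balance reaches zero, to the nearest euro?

€143

Promo months 1–12 at r₀ = 0%/12 = 0; months 13+ at r₁ = 26.3%/12 = 0.0219167.
After month 12 (no interest yet): B = €655.00 − 12·€20.10 = €413.80.
Then at r₁ with €20.10/mo: n₂ = −ln(1 − r₁·B/P)/ln(1+r₁) ≈ 27.68 → 28 more payments.
Total paid = 39·€20.10 + €13.64 = €797.54; interest = €797.54 − €655.00 = €142.54.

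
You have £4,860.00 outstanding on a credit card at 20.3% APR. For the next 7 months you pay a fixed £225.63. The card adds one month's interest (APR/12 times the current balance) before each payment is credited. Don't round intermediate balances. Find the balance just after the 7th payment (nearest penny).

Monthly rate r = 20.3%/12 = 1.69167% = 0.0169167.
Each month: B ← B·(1+r) − £225.63.
Month 1: interest £82.22; balance after payment £4,716.59.
Month 2: interest £79.79; balance after payment £4,570.74.
Month 3: interest £77.32; balance after payment £4,422.44.
Month 4: interest £74.81; balance after payment £4,271.62.
Month 5: interest £72.26; balance after payment £4,118.25.
Month 6: interest £69.67; balance after payment £3,962.29.
Month 7: interest £67.03; balance after payment £3,803.69.

£3,803.69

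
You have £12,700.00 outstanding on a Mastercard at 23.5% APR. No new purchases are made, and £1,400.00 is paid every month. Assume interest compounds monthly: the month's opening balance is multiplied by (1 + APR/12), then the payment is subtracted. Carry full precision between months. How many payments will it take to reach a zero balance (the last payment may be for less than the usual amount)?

Monthly rate r = 23.5%/12 = 1.95833% = 0.0195833.
Recurrence: B ← B·(1+r) − £1,400.00.
Month 1: interest £248.71; balance after payment £11,548.71.
Month 2: interest £226.16; balance after payment £10,374.87.
Closed form: n = −ln(1 − rB₀/P)/ln(1+r) = −ln(0.82235)/ln(1.01958) ≈ 10.085, so the balance reaches zero during payment 11.

11 months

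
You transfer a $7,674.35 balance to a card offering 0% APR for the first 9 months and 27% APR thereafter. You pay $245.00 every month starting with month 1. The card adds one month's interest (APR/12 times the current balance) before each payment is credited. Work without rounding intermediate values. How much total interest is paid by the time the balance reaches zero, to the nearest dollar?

Promo months 1–9 at r₀ = 0%/12 = 0; months 10+ at r₁ = 27%/12 = 0.0225.
After month 9 (no interest yet): B = $7,674.35 − 9·$245.00 = $5,469.35.
Then at r₁ with $245.00/mo: n₂ = −ln(1 − r₁·B/P)/ln(1+r₁) ≈ 31.36 → 32 more payments.
Total paid = 40·$245.00 + $88.31 = $9,888.31; interest = $9,888.31 − $7,674.35 = $2,213.96.

$2,214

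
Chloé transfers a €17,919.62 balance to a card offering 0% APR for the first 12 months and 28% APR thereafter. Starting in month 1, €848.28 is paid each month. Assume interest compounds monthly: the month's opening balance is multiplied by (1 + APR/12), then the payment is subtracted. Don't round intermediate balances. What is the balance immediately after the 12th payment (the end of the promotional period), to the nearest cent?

Promo months 1–12 at r₀ = 0%/12 = 0; months 13+ at r₁ = 28%/12 = 0.0233333.
After month 12 (no interest yet): B = €17,919.62 − 12·€848.28 = €7,740.26.

€7,740.26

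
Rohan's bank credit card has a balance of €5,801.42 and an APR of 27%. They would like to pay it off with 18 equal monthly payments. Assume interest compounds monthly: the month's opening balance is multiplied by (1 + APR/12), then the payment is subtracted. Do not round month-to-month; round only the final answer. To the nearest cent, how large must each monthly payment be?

Monthly rate r = 27%/12 = 2.25% = 0.0225.
Level-payment amortization: P = B₀·r / (1 − (1+r)^(−n)) = 5801.42·0.0225 / (1 − 1.0225^(−18)).
Denominator 1 − (1+r)^(−18) = 0.330022374.
P = 130.532 / 0.330022374 ≈ 395.52.

€395.52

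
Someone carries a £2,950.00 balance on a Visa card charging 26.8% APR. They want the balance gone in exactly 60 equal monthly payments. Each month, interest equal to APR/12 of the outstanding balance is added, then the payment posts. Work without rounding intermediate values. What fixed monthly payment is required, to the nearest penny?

Monthly rate r = 26.8%/12 = 2.23333% = 0.0223333.
Level-payment amortization: P = B₀·r / (1 − (1+r)^(−n)) = 2950.00·0.0223333 / (1 − 1.02233^(−60)).
Denominator 1 − (1+r)^(−60) = 0.734265021.
P = 65.8833 / 0.734265021 ≈ 89.73.

£89.73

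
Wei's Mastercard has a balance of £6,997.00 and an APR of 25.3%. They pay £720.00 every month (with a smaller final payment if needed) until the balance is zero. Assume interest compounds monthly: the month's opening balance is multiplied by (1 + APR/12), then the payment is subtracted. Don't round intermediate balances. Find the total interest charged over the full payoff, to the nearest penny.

Monthly rate r = 25.3%/12 = 2.10833% = 0.0210833.
Payoff takes n = ⌈−ln(1 − rB₀/P)/ln(1+r)⌉ = ⌈10.989⌉ = 11 payments; the last is £712.07.
Total paid = 10·£720.00 + £712.07 = £7,912.07.
Total interest = total paid − principal = £7,912.07 − £6,997.00 = £915.07.

£915.07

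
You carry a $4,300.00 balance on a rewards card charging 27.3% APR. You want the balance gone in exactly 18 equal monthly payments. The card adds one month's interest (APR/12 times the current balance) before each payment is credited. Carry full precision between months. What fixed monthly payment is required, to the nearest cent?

$293.80

Monthly rate r = 27.3%/12 = 2.275% = 0.02275.
Level-payment amortization: P = B₀·r / (1 − (1+r)^(−n)) = 4300.00·0.02275 / (1 − 1.02275^(−18)).
Denominator 1 − (1+r)^(−18) = 0.332964093.
P = 97.825 / 0.332964093 ≈ 293.80.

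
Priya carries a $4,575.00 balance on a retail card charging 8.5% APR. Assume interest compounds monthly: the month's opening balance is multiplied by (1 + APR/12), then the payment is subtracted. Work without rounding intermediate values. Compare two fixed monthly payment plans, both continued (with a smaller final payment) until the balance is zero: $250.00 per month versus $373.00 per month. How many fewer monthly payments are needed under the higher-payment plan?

Monthly rate r = 8.5%/12 = 0.708333% = 0.00708333.
At $250.00/mo: n = ⌈−ln(1 − rB₀/P)/ln(1+r)⌉ = 20 payments (last $167.45); total interest = total paid − $4,575.00 = $342.45.
At $373.00/mo: 13 payments (last $327.13); total interest $228.13.
Payments saved = 20 − 13 = 7.

7 fewer payments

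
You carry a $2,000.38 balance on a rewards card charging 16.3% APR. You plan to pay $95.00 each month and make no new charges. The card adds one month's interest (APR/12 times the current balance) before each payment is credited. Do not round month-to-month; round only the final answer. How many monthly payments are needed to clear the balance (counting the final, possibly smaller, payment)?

Monthly rate r = 16.3%/12 = 1.35833% = 0.0135833.
Recurrence: B ← B·(1+r) − $95.00.
Month 1: interest $27.17; balance after payment $1,932.55.
Month 2: interest $26.25; balance after payment $1,863.80.
Closed form: n = −ln(1 − rB₀/P)/ln(1+r) = −ln(0.71398)/ln(1.01358) ≈ 24.970, so the balance reaches zero during payment 25.

25 months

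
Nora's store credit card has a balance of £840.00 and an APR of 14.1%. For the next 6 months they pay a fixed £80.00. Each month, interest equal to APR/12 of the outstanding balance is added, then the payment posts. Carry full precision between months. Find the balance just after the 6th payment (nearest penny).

Monthly rate r = 14.1%/12 = 1.175% = 0.01175.
Each month: B ← B·(1+r) − £80.00.
Month 1: interest £9.87; balance after payment £769.87.
Month 2: interest £9.05; balance after payment £698.92.
Month 3: interest £8.21; balance after payment £627.13.
Month 4: interest £7.37; balance after payment £554.50.
Month 5: interest £6.52; balance after payment £481.01.
Month 6: interest £5.65; balance after payment £406.66.

£406.66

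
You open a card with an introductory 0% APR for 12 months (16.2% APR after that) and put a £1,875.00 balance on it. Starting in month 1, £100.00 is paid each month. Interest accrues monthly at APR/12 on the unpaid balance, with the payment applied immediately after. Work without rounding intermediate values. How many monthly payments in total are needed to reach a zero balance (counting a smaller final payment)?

Promo months 1–12 at r₀ = 0%/12 = 0; months 13+ at r₁ = 16.2%/12 = 0.0135.
After month 12 (no interest yet): B = £1,875.00 − 12·£100.00 = £675.00.
Then at r₁ with £100.00/mo: n₂ = −ln(1 − r₁·B/P)/ln(1+r₁) ≈ 7.13 → 8 more payments.

20 payments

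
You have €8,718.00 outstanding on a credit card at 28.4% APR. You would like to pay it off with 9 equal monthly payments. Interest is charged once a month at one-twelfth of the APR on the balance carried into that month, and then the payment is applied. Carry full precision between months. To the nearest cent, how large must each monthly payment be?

Monthly rate r = 28.4%/12 = 2.36667% = 0.0236667.
Level-payment amortization: P = B₀·r / (1 − (1+r)^(−n)) = 8718.00·0.0236667 / (1 − 1.02367^(−9)).
Denominator 1 − (1+r)^(−9) = 0.189835994.
P = 206.326 / 0.189835994 ≈ 1086.86.

€1,086.86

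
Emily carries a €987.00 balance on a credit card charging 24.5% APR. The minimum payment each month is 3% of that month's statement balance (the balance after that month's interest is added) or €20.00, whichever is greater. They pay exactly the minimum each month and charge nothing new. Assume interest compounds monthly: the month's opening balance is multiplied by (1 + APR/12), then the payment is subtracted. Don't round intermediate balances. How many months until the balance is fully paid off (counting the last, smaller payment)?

Monthly rate r = 24.5%/12 = 2.04167% = 0.0204167.
While 3% of the post-interest balance exceeds €20.00, each month B ← (B·(1+r))·(1 − 0.03), i.e. B shrinks by the factor (1+r)·0.97 = 0.9898.
This holds for months 1–41. Entering month 42 the balance is €648.39; 3% of the post-interest balance is now below €20.00, so the flat €20.00 minimum applies from here.
From month 42 a fixed €20.00 at rate r clears €648.39 in 54 more payments. Total: 41 + 54 = 95 months.

95 months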